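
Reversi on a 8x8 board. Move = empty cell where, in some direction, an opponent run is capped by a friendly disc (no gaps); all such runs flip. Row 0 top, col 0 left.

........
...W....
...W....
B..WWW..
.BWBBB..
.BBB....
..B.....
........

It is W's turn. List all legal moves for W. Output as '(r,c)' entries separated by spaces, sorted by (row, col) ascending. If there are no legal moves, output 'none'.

Answer: (4,0) (4,6) (5,4) (5,5) (5,6) (6,0) (6,1) (6,3) (6,4) (7,1) (7,2)

Derivation:
(2,0): no bracket -> illegal
(2,1): no bracket -> illegal
(3,1): no bracket -> illegal
(3,2): no bracket -> illegal
(3,6): no bracket -> illegal
(4,0): flips 1 -> legal
(4,6): flips 3 -> legal
(5,0): no bracket -> illegal
(5,4): flips 1 -> legal
(5,5): flips 2 -> legal
(5,6): flips 1 -> legal
(6,0): flips 1 -> legal
(6,1): flips 2 -> legal
(6,3): flips 2 -> legal
(6,4): flips 1 -> legal
(7,1): flips 3 -> legal
(7,2): flips 2 -> legal
(7,3): no bracket -> illegal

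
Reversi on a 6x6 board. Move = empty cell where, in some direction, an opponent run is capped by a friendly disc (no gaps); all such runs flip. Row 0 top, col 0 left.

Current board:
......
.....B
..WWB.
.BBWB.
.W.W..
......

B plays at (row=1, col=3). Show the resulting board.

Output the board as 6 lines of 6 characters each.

Place B at (1,3); scan 8 dirs for brackets.
Dir NW: first cell '.' (not opp) -> no flip
Dir N: first cell '.' (not opp) -> no flip
Dir NE: first cell '.' (not opp) -> no flip
Dir W: first cell '.' (not opp) -> no flip
Dir E: first cell '.' (not opp) -> no flip
Dir SW: opp run (2,2) capped by B -> flip
Dir S: opp run (2,3) (3,3) (4,3), next='.' -> no flip
Dir SE: first cell 'B' (not opp) -> no flip
All flips: (2,2)

Answer: ......
...B.B
..BWB.
.BBWB.
.W.W..
......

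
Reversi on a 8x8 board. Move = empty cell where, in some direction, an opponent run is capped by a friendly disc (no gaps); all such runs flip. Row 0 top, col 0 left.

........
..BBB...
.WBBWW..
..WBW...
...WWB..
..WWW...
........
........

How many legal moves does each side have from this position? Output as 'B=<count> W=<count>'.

-- B to move --
(1,0): no bracket -> illegal
(1,1): no bracket -> illegal
(1,5): flips 1 -> legal
(1,6): no bracket -> illegal
(2,0): flips 1 -> legal
(2,6): flips 2 -> legal
(3,0): flips 1 -> legal
(3,1): flips 1 -> legal
(3,5): flips 2 -> legal
(3,6): flips 1 -> legal
(4,1): flips 1 -> legal
(4,2): flips 3 -> legal
(5,1): no bracket -> illegal
(5,5): flips 1 -> legal
(6,1): no bracket -> illegal
(6,2): no bracket -> illegal
(6,3): flips 3 -> legal
(6,4): flips 4 -> legal
(6,5): no bracket -> illegal
B mobility = 12
-- W to move --
(0,1): flips 2 -> legal
(0,2): flips 3 -> legal
(0,3): flips 5 -> legal
(0,4): flips 1 -> legal
(0,5): flips 2 -> legal
(1,1): flips 2 -> legal
(1,5): no bracket -> illegal
(3,1): no bracket -> illegal
(3,5): no bracket -> illegal
(3,6): flips 1 -> legal
(4,2): flips 1 -> legal
(4,6): flips 1 -> legal
(5,5): no bracket -> illegal
(5,6): flips 1 -> legal
W mobility = 10

Answer: B=12 W=10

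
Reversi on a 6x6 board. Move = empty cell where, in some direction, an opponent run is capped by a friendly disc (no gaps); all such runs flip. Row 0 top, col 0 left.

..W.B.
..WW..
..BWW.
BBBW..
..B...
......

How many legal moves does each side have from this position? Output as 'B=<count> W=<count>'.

-- B to move --
(0,1): no bracket -> illegal
(0,3): no bracket -> illegal
(1,1): no bracket -> illegal
(1,4): flips 1 -> legal
(1,5): flips 2 -> legal
(2,1): no bracket -> illegal
(2,5): flips 2 -> legal
(3,4): flips 1 -> legal
(3,5): no bracket -> illegal
(4,3): no bracket -> illegal
(4,4): flips 1 -> legal
B mobility = 5
-- W to move --
(0,3): no bracket -> illegal
(0,5): no bracket -> illegal
(1,1): flips 1 -> legal
(1,4): no bracket -> illegal
(1,5): no bracket -> illegal
(2,0): no bracket -> illegal
(2,1): flips 1 -> legal
(4,0): flips 2 -> legal
(4,1): flips 1 -> legal
(4,3): no bracket -> illegal
(5,1): flips 1 -> legal
(5,2): flips 3 -> legal
(5,3): no bracket -> illegal
W mobility = 6

Answer: B=5 W=6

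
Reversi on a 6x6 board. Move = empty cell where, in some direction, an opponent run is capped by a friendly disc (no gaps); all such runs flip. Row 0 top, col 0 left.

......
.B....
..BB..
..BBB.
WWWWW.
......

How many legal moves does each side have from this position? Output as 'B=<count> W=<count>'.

Answer: B=6 W=7

Derivation:
-- B to move --
(3,0): no bracket -> illegal
(3,1): no bracket -> illegal
(3,5): no bracket -> illegal
(4,5): no bracket -> illegal
(5,0): flips 1 -> legal
(5,1): flips 1 -> legal
(5,2): flips 2 -> legal
(5,3): flips 1 -> legal
(5,4): flips 2 -> legal
(5,5): flips 1 -> legal
B mobility = 6
-- W to move --
(0,0): flips 3 -> legal
(0,1): no bracket -> illegal
(0,2): no bracket -> illegal
(1,0): no bracket -> illegal
(1,2): flips 2 -> legal
(1,3): flips 2 -> legal
(1,4): flips 2 -> legal
(2,0): no bracket -> illegal
(2,1): flips 1 -> legal
(2,4): flips 2 -> legal
(2,5): flips 1 -> legal
(3,1): no bracket -> illegal
(3,5): no bracket -> illegal
(4,5): no bracket -> illegal
W mobility = 7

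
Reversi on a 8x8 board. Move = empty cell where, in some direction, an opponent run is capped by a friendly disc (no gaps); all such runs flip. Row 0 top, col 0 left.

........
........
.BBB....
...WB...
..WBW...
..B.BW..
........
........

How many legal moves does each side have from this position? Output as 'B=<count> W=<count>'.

-- B to move --
(2,4): no bracket -> illegal
(3,1): no bracket -> illegal
(3,2): flips 2 -> legal
(3,5): no bracket -> illegal
(4,1): flips 1 -> legal
(4,5): flips 1 -> legal
(4,6): no bracket -> illegal
(5,1): no bracket -> illegal
(5,3): no bracket -> illegal
(5,6): flips 1 -> legal
(6,4): no bracket -> illegal
(6,5): no bracket -> illegal
(6,6): flips 3 -> legal
B mobility = 5
-- W to move --
(1,0): no bracket -> illegal
(1,1): flips 1 -> legal
(1,2): no bracket -> illegal
(1,3): flips 1 -> legal
(1,4): no bracket -> illegal
(2,0): no bracket -> illegal
(2,4): flips 1 -> legal
(2,5): no bracket -> illegal
(3,0): no bracket -> illegal
(3,1): no bracket -> illegal
(3,2): no bracket -> illegal
(3,5): flips 1 -> legal
(4,1): no bracket -> illegal
(4,5): no bracket -> illegal
(5,1): no bracket -> illegal
(5,3): flips 2 -> legal
(6,1): no bracket -> illegal
(6,2): flips 1 -> legal
(6,3): no bracket -> illegal
(6,4): flips 1 -> legal
(6,5): no bracket -> illegal
W mobility = 7

Answer: B=5 W=7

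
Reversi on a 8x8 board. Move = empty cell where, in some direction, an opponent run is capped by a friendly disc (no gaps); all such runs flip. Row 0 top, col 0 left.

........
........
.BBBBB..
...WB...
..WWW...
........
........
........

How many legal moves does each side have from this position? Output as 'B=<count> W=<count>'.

-- B to move --
(3,1): no bracket -> illegal
(3,2): flips 1 -> legal
(3,5): no bracket -> illegal
(4,1): no bracket -> illegal
(4,5): no bracket -> illegal
(5,1): flips 2 -> legal
(5,2): flips 1 -> legal
(5,3): flips 2 -> legal
(5,4): flips 1 -> legal
(5,5): flips 2 -> legal
B mobility = 6
-- W to move --
(1,0): no bracket -> illegal
(1,1): flips 1 -> legal
(1,2): no bracket -> illegal
(1,3): flips 1 -> legal
(1,4): flips 2 -> legal
(1,5): flips 1 -> legal
(1,6): flips 2 -> legal
(2,0): no bracket -> illegal
(2,6): no bracket -> illegal
(3,0): no bracket -> illegal
(3,1): no bracket -> illegal
(3,2): no bracket -> illegal
(3,5): flips 1 -> legal
(3,6): no bracket -> illegal
(4,5): no bracket -> illegal
W mobility = 6

Answer: B=6 W=6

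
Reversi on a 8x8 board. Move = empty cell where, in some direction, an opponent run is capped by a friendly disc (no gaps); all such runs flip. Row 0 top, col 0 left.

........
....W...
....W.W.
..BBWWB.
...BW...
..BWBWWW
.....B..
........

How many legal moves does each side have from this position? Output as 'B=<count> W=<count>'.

Answer: B=8 W=11

Derivation:
-- B to move --
(0,3): no bracket -> illegal
(0,4): flips 4 -> legal
(0,5): no bracket -> illegal
(1,3): no bracket -> illegal
(1,5): flips 1 -> legal
(1,6): flips 1 -> legal
(1,7): no bracket -> illegal
(2,3): no bracket -> illegal
(2,5): flips 1 -> legal
(2,7): no bracket -> illegal
(3,7): no bracket -> illegal
(4,2): no bracket -> illegal
(4,5): flips 2 -> legal
(4,6): no bracket -> illegal
(4,7): flips 1 -> legal
(6,2): no bracket -> illegal
(6,3): flips 1 -> legal
(6,4): no bracket -> illegal
(6,6): flips 2 -> legal
(6,7): no bracket -> illegal
B mobility = 8
-- W to move --
(2,1): no bracket -> illegal
(2,2): flips 1 -> legal
(2,3): flips 2 -> legal
(2,5): no bracket -> illegal
(2,7): no bracket -> illegal
(3,1): flips 2 -> legal
(3,7): flips 1 -> legal
(4,1): no bracket -> illegal
(4,2): flips 2 -> legal
(4,5): no bracket -> illegal
(4,6): flips 1 -> legal
(4,7): no bracket -> illegal
(5,1): flips 1 -> legal
(6,1): flips 2 -> legal
(6,2): no bracket -> illegal
(6,3): no bracket -> illegal
(6,4): flips 1 -> legal
(6,6): no bracket -> illegal
(7,4): flips 1 -> legal
(7,5): flips 1 -> legal
(7,6): no bracket -> illegal
W mobility = 11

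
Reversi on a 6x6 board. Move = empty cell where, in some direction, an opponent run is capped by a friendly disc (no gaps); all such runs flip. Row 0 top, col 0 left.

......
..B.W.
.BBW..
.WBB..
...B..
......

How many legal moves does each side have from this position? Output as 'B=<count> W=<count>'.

-- B to move --
(0,3): no bracket -> illegal
(0,4): no bracket -> illegal
(0,5): flips 2 -> legal
(1,3): flips 1 -> legal
(1,5): no bracket -> illegal
(2,0): no bracket -> illegal
(2,4): flips 1 -> legal
(2,5): no bracket -> illegal
(3,0): flips 1 -> legal
(3,4): flips 1 -> legal
(4,0): flips 1 -> legal
(4,1): flips 1 -> legal
(4,2): no bracket -> illegal
B mobility = 7
-- W to move --
(0,1): flips 1 -> legal
(0,2): no bracket -> illegal
(0,3): no bracket -> illegal
(1,0): no bracket -> illegal
(1,1): flips 1 -> legal
(1,3): flips 1 -> legal
(2,0): flips 2 -> legal
(2,4): no bracket -> illegal
(3,0): no bracket -> illegal
(3,4): flips 2 -> legal
(4,1): flips 1 -> legal
(4,2): no bracket -> illegal
(4,4): no bracket -> illegal
(5,2): no bracket -> illegal
(5,3): flips 2 -> legal
(5,4): no bracket -> illegal
W mobility = 7

Answer: B=7 W=7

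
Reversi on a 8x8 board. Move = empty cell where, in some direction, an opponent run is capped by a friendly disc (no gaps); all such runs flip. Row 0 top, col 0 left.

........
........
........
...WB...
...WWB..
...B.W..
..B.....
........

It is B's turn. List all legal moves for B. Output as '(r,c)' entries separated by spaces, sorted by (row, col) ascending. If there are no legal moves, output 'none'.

(2,2): no bracket -> illegal
(2,3): flips 2 -> legal
(2,4): no bracket -> illegal
(3,2): flips 1 -> legal
(3,5): flips 1 -> legal
(4,2): flips 2 -> legal
(4,6): no bracket -> illegal
(5,2): flips 1 -> legal
(5,4): flips 1 -> legal
(5,6): no bracket -> illegal
(6,4): no bracket -> illegal
(6,5): flips 1 -> legal
(6,6): no bracket -> illegal

Answer: (2,3) (3,2) (3,5) (4,2) (5,2) (5,4) (6,5)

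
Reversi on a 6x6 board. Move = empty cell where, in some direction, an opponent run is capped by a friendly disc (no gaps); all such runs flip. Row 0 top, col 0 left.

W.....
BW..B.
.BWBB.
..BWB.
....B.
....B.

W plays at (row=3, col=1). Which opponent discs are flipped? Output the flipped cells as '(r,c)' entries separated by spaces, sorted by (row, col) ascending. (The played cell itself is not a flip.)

Dir NW: first cell '.' (not opp) -> no flip
Dir N: opp run (2,1) capped by W -> flip
Dir NE: first cell 'W' (not opp) -> no flip
Dir W: first cell '.' (not opp) -> no flip
Dir E: opp run (3,2) capped by W -> flip
Dir SW: first cell '.' (not opp) -> no flip
Dir S: first cell '.' (not opp) -> no flip
Dir SE: first cell '.' (not opp) -> no flip

Answer: (2,1) (3,2)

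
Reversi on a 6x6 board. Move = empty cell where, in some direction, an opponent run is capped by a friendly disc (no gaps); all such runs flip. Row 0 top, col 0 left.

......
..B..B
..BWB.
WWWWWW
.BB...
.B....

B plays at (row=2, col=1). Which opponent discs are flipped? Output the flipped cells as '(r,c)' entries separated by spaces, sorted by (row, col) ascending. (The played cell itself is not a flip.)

Answer: (3,1)

Derivation:
Dir NW: first cell '.' (not opp) -> no flip
Dir N: first cell '.' (not opp) -> no flip
Dir NE: first cell 'B' (not opp) -> no flip
Dir W: first cell '.' (not opp) -> no flip
Dir E: first cell 'B' (not opp) -> no flip
Dir SW: opp run (3,0), next=edge -> no flip
Dir S: opp run (3,1) capped by B -> flip
Dir SE: opp run (3,2), next='.' -> no flip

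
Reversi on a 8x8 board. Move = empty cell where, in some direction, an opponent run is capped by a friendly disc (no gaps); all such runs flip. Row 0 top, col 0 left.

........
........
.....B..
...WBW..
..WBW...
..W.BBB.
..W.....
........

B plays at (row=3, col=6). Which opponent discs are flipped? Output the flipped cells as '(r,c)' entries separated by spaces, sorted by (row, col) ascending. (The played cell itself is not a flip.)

Dir NW: first cell 'B' (not opp) -> no flip
Dir N: first cell '.' (not opp) -> no flip
Dir NE: first cell '.' (not opp) -> no flip
Dir W: opp run (3,5) capped by B -> flip
Dir E: first cell '.' (not opp) -> no flip
Dir SW: first cell '.' (not opp) -> no flip
Dir S: first cell '.' (not opp) -> no flip
Dir SE: first cell '.' (not opp) -> no flip

Answer: (3,5)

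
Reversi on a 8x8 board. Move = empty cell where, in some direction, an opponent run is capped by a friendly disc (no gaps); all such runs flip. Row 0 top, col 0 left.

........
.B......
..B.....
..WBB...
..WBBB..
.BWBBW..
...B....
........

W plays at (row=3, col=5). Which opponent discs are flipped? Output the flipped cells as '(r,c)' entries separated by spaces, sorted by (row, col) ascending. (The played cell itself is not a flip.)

Dir NW: first cell '.' (not opp) -> no flip
Dir N: first cell '.' (not opp) -> no flip
Dir NE: first cell '.' (not opp) -> no flip
Dir W: opp run (3,4) (3,3) capped by W -> flip
Dir E: first cell '.' (not opp) -> no flip
Dir SW: opp run (4,4) (5,3), next='.' -> no flip
Dir S: opp run (4,5) capped by W -> flip
Dir SE: first cell '.' (not opp) -> no flip

Answer: (3,3) (3,4) (4,5)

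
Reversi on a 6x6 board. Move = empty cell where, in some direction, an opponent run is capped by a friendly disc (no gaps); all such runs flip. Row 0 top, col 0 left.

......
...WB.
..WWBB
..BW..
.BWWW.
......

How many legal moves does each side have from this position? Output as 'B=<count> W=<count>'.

-- B to move --
(0,2): flips 1 -> legal
(0,3): no bracket -> illegal
(0,4): no bracket -> illegal
(1,1): no bracket -> illegal
(1,2): flips 2 -> legal
(2,1): flips 2 -> legal
(3,1): no bracket -> illegal
(3,4): flips 1 -> legal
(3,5): no bracket -> illegal
(4,5): flips 3 -> legal
(5,1): flips 2 -> legal
(5,2): flips 1 -> legal
(5,3): no bracket -> illegal
(5,4): flips 1 -> legal
(5,5): no bracket -> illegal
B mobility = 8
-- W to move --
(0,3): no bracket -> illegal
(0,4): no bracket -> illegal
(0,5): flips 1 -> legal
(1,5): flips 2 -> legal
(2,1): flips 1 -> legal
(3,0): no bracket -> illegal
(3,1): flips 1 -> legal
(3,4): no bracket -> illegal
(3,5): flips 1 -> legal
(4,0): flips 1 -> legal
(5,0): flips 2 -> legal
(5,1): no bracket -> illegal
(5,2): no bracket -> illegal
W mobility = 7

Answer: B=8 W=7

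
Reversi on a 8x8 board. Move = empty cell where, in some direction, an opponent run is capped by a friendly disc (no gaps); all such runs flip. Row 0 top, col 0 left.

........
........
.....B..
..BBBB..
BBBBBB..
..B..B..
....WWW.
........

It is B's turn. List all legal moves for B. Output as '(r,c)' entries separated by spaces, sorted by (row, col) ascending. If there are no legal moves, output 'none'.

Answer: (7,3) (7,5) (7,7)

Derivation:
(5,3): no bracket -> illegal
(5,4): no bracket -> illegal
(5,6): no bracket -> illegal
(5,7): no bracket -> illegal
(6,3): no bracket -> illegal
(6,7): no bracket -> illegal
(7,3): flips 1 -> legal
(7,4): no bracket -> illegal
(7,5): flips 1 -> legal
(7,6): no bracket -> illegal
(7,7): flips 1 -> legal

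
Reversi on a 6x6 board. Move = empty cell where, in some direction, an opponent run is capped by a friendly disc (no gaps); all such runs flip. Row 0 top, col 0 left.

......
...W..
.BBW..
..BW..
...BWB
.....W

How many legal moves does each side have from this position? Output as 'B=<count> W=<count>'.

Answer: B=5 W=7

Derivation:
-- B to move --
(0,2): no bracket -> illegal
(0,3): flips 3 -> legal
(0,4): flips 1 -> legal
(1,2): no bracket -> illegal
(1,4): flips 1 -> legal
(2,4): flips 1 -> legal
(3,4): flips 1 -> legal
(3,5): no bracket -> illegal
(4,2): no bracket -> illegal
(5,3): no bracket -> illegal
(5,4): no bracket -> illegal
B mobility = 5
-- W to move --
(1,0): no bracket -> illegal
(1,1): flips 1 -> legal
(1,2): no bracket -> illegal
(2,0): flips 2 -> legal
(3,0): no bracket -> illegal
(3,1): flips 2 -> legal
(3,4): no bracket -> illegal
(3,5): flips 1 -> legal
(4,1): flips 1 -> legal
(4,2): flips 1 -> legal
(5,2): no bracket -> illegal
(5,3): flips 1 -> legal
(5,4): no bracket -> illegal
W mobility = 7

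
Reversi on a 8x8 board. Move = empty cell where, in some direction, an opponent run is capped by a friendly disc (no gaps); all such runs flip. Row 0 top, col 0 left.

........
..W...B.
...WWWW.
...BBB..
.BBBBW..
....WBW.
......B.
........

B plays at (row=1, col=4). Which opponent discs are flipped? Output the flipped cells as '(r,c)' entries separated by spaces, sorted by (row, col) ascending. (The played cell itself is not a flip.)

Answer: (2,4)

Derivation:
Dir NW: first cell '.' (not opp) -> no flip
Dir N: first cell '.' (not opp) -> no flip
Dir NE: first cell '.' (not opp) -> no flip
Dir W: first cell '.' (not opp) -> no flip
Dir E: first cell '.' (not opp) -> no flip
Dir SW: opp run (2,3), next='.' -> no flip
Dir S: opp run (2,4) capped by B -> flip
Dir SE: opp run (2,5), next='.' -> no flip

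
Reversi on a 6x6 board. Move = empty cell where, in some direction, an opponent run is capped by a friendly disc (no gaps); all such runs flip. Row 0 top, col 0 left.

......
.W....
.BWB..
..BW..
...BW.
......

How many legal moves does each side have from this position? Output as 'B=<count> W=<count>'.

Answer: B=4 W=6

Derivation:
-- B to move --
(0,0): no bracket -> illegal
(0,1): flips 1 -> legal
(0,2): no bracket -> illegal
(1,0): no bracket -> illegal
(1,2): flips 1 -> legal
(1,3): no bracket -> illegal
(2,0): no bracket -> illegal
(2,4): no bracket -> illegal
(3,1): no bracket -> illegal
(3,4): flips 1 -> legal
(3,5): no bracket -> illegal
(4,2): no bracket -> illegal
(4,5): flips 1 -> legal
(5,3): no bracket -> illegal
(5,4): no bracket -> illegal
(5,5): no bracket -> illegal
B mobility = 4
-- W to move --
(1,0): no bracket -> illegal
(1,2): no bracket -> illegal
(1,3): flips 1 -> legal
(1,4): no bracket -> illegal
(2,0): flips 1 -> legal
(2,4): flips 1 -> legal
(3,0): no bracket -> illegal
(3,1): flips 2 -> legal
(3,4): no bracket -> illegal
(4,1): no bracket -> illegal
(4,2): flips 2 -> legal
(5,2): no bracket -> illegal
(5,3): flips 1 -> legal
(5,4): no bracket -> illegal
W mobility = 6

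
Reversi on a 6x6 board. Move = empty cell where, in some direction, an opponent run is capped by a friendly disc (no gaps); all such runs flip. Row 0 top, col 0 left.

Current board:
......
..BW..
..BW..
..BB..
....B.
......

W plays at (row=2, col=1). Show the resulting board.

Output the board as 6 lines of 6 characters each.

Answer: ......
..BW..
.WWW..
..BB..
....B.
......

Derivation:
Place W at (2,1); scan 8 dirs for brackets.
Dir NW: first cell '.' (not opp) -> no flip
Dir N: first cell '.' (not opp) -> no flip
Dir NE: opp run (1,2), next='.' -> no flip
Dir W: first cell '.' (not opp) -> no flip
Dir E: opp run (2,2) capped by W -> flip
Dir SW: first cell '.' (not opp) -> no flip
Dir S: first cell '.' (not opp) -> no flip
Dir SE: opp run (3,2), next='.' -> no flip
All flips: (2,2)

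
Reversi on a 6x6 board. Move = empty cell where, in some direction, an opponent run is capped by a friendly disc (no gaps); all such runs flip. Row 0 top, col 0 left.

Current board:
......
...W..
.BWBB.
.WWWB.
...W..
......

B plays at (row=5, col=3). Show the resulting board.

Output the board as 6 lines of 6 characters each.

Place B at (5,3); scan 8 dirs for brackets.
Dir NW: first cell '.' (not opp) -> no flip
Dir N: opp run (4,3) (3,3) capped by B -> flip
Dir NE: first cell '.' (not opp) -> no flip
Dir W: first cell '.' (not opp) -> no flip
Dir E: first cell '.' (not opp) -> no flip
Dir SW: edge -> no flip
Dir S: edge -> no flip
Dir SE: edge -> no flip
All flips: (3,3) (4,3)

Answer: ......
...W..
.BWBB.
.WWBB.
...B..
...B..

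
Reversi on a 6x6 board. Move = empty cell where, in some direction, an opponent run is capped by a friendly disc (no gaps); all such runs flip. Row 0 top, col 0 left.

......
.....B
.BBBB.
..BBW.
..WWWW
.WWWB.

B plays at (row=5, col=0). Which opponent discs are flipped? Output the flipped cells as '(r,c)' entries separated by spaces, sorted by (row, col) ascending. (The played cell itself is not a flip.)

Dir NW: edge -> no flip
Dir N: first cell '.' (not opp) -> no flip
Dir NE: first cell '.' (not opp) -> no flip
Dir W: edge -> no flip
Dir E: opp run (5,1) (5,2) (5,3) capped by B -> flip
Dir SW: edge -> no flip
Dir S: edge -> no flip
Dir SE: edge -> no flip

Answer: (5,1) (5,2) (5,3)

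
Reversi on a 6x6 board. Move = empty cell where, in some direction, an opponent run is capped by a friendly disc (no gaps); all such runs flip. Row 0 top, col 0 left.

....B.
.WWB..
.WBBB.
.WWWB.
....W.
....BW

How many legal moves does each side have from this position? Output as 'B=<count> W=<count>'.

-- B to move --
(0,0): flips 1 -> legal
(0,1): flips 1 -> legal
(0,2): flips 1 -> legal
(0,3): no bracket -> illegal
(1,0): flips 2 -> legal
(2,0): flips 1 -> legal
(3,0): flips 3 -> legal
(3,5): no bracket -> illegal
(4,0): flips 1 -> legal
(4,1): flips 1 -> legal
(4,2): flips 2 -> legal
(4,3): flips 1 -> legal
(4,5): no bracket -> illegal
(5,3): no bracket -> illegal
B mobility = 10
-- W to move --
(0,2): no bracket -> illegal
(0,3): flips 2 -> legal
(0,5): no bracket -> illegal
(1,4): flips 4 -> legal
(1,5): flips 1 -> legal
(2,5): flips 3 -> legal
(3,5): flips 1 -> legal
(4,3): no bracket -> illegal
(4,5): flips 2 -> legal
(5,3): flips 1 -> legal
W mobility = 7

Answer: B=10 W=7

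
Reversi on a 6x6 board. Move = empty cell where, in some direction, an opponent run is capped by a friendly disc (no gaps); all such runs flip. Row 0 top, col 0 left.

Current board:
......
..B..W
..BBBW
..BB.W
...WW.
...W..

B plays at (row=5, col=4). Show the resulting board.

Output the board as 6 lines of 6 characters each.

Place B at (5,4); scan 8 dirs for brackets.
Dir NW: opp run (4,3) capped by B -> flip
Dir N: opp run (4,4), next='.' -> no flip
Dir NE: first cell '.' (not opp) -> no flip
Dir W: opp run (5,3), next='.' -> no flip
Dir E: first cell '.' (not opp) -> no flip
Dir SW: edge -> no flip
Dir S: edge -> no flip
Dir SE: edge -> no flip
All flips: (4,3)

Answer: ......
..B..W
..BBBW
..BB.W
...BW.
...WB.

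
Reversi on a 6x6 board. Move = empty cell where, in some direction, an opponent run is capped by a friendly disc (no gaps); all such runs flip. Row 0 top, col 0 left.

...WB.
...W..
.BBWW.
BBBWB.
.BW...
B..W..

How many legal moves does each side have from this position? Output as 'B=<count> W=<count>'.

Answer: B=7 W=8

Derivation:
-- B to move --
(0,2): flips 1 -> legal
(1,2): flips 1 -> legal
(1,4): flips 2 -> legal
(1,5): no bracket -> illegal
(2,5): flips 2 -> legal
(3,5): no bracket -> illegal
(4,3): flips 1 -> legal
(4,4): flips 1 -> legal
(5,1): no bracket -> illegal
(5,2): flips 1 -> legal
(5,4): no bracket -> illegal
B mobility = 7
-- W to move --
(0,5): flips 1 -> legal
(1,0): no bracket -> illegal
(1,1): flips 1 -> legal
(1,2): flips 2 -> legal
(1,4): no bracket -> illegal
(1,5): no bracket -> illegal
(2,0): flips 3 -> legal
(2,5): no bracket -> illegal
(3,5): flips 1 -> legal
(4,0): flips 3 -> legal
(4,3): no bracket -> illegal
(4,4): flips 1 -> legal
(4,5): flips 1 -> legal
(5,1): no bracket -> illegal
(5,2): no bracket -> illegal
W mobility = 8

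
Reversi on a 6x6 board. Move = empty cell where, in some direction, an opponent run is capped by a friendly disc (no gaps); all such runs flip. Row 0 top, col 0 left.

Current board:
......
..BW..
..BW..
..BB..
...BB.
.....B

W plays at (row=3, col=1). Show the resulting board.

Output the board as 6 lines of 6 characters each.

Place W at (3,1); scan 8 dirs for brackets.
Dir NW: first cell '.' (not opp) -> no flip
Dir N: first cell '.' (not opp) -> no flip
Dir NE: opp run (2,2) capped by W -> flip
Dir W: first cell '.' (not opp) -> no flip
Dir E: opp run (3,2) (3,3), next='.' -> no flip
Dir SW: first cell '.' (not opp) -> no flip
Dir S: first cell '.' (not opp) -> no flip
Dir SE: first cell '.' (not opp) -> no flip
All flips: (2,2)

Answer: ......
..BW..
..WW..
.WBB..
...BB.
.....B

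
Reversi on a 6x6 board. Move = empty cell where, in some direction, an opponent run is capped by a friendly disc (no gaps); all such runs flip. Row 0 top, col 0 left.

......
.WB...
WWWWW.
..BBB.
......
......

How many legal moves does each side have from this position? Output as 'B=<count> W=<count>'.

Answer: B=6 W=9

Derivation:
-- B to move --
(0,0): flips 2 -> legal
(0,1): no bracket -> illegal
(0,2): no bracket -> illegal
(1,0): flips 2 -> legal
(1,3): flips 1 -> legal
(1,4): flips 2 -> legal
(1,5): flips 1 -> legal
(2,5): no bracket -> illegal
(3,0): flips 1 -> legal
(3,1): no bracket -> illegal
(3,5): no bracket -> illegal
B mobility = 6
-- W to move --
(0,1): flips 1 -> legal
(0,2): flips 1 -> legal
(0,3): flips 1 -> legal
(1,3): flips 1 -> legal
(2,5): no bracket -> illegal
(3,1): no bracket -> illegal
(3,5): no bracket -> illegal
(4,1): flips 1 -> legal
(4,2): flips 2 -> legal
(4,3): flips 2 -> legal
(4,4): flips 2 -> legal
(4,5): flips 1 -> legal
W mobility = 9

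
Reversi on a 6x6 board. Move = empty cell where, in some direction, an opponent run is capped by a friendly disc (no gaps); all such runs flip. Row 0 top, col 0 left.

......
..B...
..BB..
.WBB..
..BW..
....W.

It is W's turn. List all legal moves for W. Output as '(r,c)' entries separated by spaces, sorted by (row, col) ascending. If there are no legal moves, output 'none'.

(0,1): no bracket -> illegal
(0,2): no bracket -> illegal
(0,3): no bracket -> illegal
(1,1): no bracket -> illegal
(1,3): flips 3 -> legal
(1,4): no bracket -> illegal
(2,1): flips 1 -> legal
(2,4): no bracket -> illegal
(3,4): flips 2 -> legal
(4,1): flips 1 -> legal
(4,4): no bracket -> illegal
(5,1): no bracket -> illegal
(5,2): no bracket -> illegal
(5,3): flips 1 -> legal

Answer: (1,3) (2,1) (3,4) (4,1) (5,3)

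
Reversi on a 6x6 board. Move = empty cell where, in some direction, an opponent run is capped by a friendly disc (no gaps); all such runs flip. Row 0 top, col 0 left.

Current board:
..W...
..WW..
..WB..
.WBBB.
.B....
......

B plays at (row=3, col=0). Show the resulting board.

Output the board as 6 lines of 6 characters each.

Place B at (3,0); scan 8 dirs for brackets.
Dir NW: edge -> no flip
Dir N: first cell '.' (not opp) -> no flip
Dir NE: first cell '.' (not opp) -> no flip
Dir W: edge -> no flip
Dir E: opp run (3,1) capped by B -> flip
Dir SW: edge -> no flip
Dir S: first cell '.' (not opp) -> no flip
Dir SE: first cell 'B' (not opp) -> no flip
All flips: (3,1)

Answer: ..W...
..WW..
..WB..
BBBBB.
.B....
......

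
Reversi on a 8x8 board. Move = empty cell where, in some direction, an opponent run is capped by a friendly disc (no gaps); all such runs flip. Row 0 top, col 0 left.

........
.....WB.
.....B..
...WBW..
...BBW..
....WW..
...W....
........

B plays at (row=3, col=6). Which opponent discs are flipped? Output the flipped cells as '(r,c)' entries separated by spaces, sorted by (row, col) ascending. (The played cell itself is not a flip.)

Answer: (3,5)

Derivation:
Dir NW: first cell 'B' (not opp) -> no flip
Dir N: first cell '.' (not opp) -> no flip
Dir NE: first cell '.' (not opp) -> no flip
Dir W: opp run (3,5) capped by B -> flip
Dir E: first cell '.' (not opp) -> no flip
Dir SW: opp run (4,5) (5,4) (6,3), next='.' -> no flip
Dir S: first cell '.' (not opp) -> no flip
Dir SE: first cell '.' (not opp) -> no flip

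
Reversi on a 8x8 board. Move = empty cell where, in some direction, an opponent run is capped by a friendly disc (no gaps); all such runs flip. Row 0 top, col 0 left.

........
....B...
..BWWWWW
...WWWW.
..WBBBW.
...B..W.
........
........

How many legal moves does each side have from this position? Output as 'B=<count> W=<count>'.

Answer: B=10 W=11

Derivation:
-- B to move --
(1,2): flips 2 -> legal
(1,3): flips 2 -> legal
(1,5): flips 2 -> legal
(1,6): flips 2 -> legal
(1,7): flips 2 -> legal
(3,1): flips 1 -> legal
(3,2): flips 1 -> legal
(3,7): no bracket -> illegal
(4,1): flips 1 -> legal
(4,7): flips 3 -> legal
(5,1): no bracket -> illegal
(5,2): no bracket -> illegal
(5,5): no bracket -> illegal
(5,7): no bracket -> illegal
(6,5): no bracket -> illegal
(6,6): no bracket -> illegal
(6,7): flips 1 -> legal
B mobility = 10
-- W to move --
(0,3): flips 1 -> legal
(0,4): flips 1 -> legal
(0,5): flips 1 -> legal
(1,1): flips 1 -> legal
(1,2): no bracket -> illegal
(1,3): no bracket -> illegal
(1,5): no bracket -> illegal
(2,1): flips 1 -> legal
(3,1): no bracket -> illegal
(3,2): no bracket -> illegal
(5,2): flips 1 -> legal
(5,4): flips 2 -> legal
(5,5): flips 2 -> legal
(6,2): flips 2 -> legal
(6,3): flips 2 -> legal
(6,4): flips 1 -> legal
W mobility = 11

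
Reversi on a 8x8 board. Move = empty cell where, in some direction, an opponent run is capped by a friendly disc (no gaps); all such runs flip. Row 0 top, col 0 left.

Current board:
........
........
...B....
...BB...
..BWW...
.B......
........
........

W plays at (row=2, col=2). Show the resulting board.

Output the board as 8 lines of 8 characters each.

Place W at (2,2); scan 8 dirs for brackets.
Dir NW: first cell '.' (not opp) -> no flip
Dir N: first cell '.' (not opp) -> no flip
Dir NE: first cell '.' (not opp) -> no flip
Dir W: first cell '.' (not opp) -> no flip
Dir E: opp run (2,3), next='.' -> no flip
Dir SW: first cell '.' (not opp) -> no flip
Dir S: first cell '.' (not opp) -> no flip
Dir SE: opp run (3,3) capped by W -> flip
All flips: (3,3)

Answer: ........
........
..WB....
...WB...
..BWW...
.B......
........
........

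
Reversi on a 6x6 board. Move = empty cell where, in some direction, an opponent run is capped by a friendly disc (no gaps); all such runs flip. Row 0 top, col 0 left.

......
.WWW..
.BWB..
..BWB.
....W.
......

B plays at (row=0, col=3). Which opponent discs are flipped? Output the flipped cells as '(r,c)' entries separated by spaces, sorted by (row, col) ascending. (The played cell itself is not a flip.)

Dir NW: edge -> no flip
Dir N: edge -> no flip
Dir NE: edge -> no flip
Dir W: first cell '.' (not opp) -> no flip
Dir E: first cell '.' (not opp) -> no flip
Dir SW: opp run (1,2) capped by B -> flip
Dir S: opp run (1,3) capped by B -> flip
Dir SE: first cell '.' (not opp) -> no flip

Answer: (1,2) (1,3)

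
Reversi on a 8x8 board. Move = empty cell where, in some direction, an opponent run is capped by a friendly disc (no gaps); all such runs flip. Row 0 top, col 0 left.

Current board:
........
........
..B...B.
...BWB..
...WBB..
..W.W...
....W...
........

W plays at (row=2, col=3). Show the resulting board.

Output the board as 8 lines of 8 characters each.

Answer: ........
........
..BW..B.
...WWB..
...WBB..
..W.W...
....W...
........

Derivation:
Place W at (2,3); scan 8 dirs for brackets.
Dir NW: first cell '.' (not opp) -> no flip
Dir N: first cell '.' (not opp) -> no flip
Dir NE: first cell '.' (not opp) -> no flip
Dir W: opp run (2,2), next='.' -> no flip
Dir E: first cell '.' (not opp) -> no flip
Dir SW: first cell '.' (not opp) -> no flip
Dir S: opp run (3,3) capped by W -> flip
Dir SE: first cell 'W' (not opp) -> no flip
All flips: (3,3)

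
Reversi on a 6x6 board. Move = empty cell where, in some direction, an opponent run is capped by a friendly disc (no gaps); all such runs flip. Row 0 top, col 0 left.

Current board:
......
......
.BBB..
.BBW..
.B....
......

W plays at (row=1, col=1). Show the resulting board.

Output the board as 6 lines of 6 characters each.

Place W at (1,1); scan 8 dirs for brackets.
Dir NW: first cell '.' (not opp) -> no flip
Dir N: first cell '.' (not opp) -> no flip
Dir NE: first cell '.' (not opp) -> no flip
Dir W: first cell '.' (not opp) -> no flip
Dir E: first cell '.' (not opp) -> no flip
Dir SW: first cell '.' (not opp) -> no flip
Dir S: opp run (2,1) (3,1) (4,1), next='.' -> no flip
Dir SE: opp run (2,2) capped by W -> flip
All flips: (2,2)

Answer: ......
.W....
.BWB..
.BBW..
.B....
......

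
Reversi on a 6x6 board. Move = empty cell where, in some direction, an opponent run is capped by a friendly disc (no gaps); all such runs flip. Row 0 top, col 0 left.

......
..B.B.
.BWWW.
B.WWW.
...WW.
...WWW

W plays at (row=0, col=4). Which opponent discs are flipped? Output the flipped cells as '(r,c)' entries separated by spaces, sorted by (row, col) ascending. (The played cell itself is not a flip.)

Answer: (1,4)

Derivation:
Dir NW: edge -> no flip
Dir N: edge -> no flip
Dir NE: edge -> no flip
Dir W: first cell '.' (not opp) -> no flip
Dir E: first cell '.' (not opp) -> no flip
Dir SW: first cell '.' (not opp) -> no flip
Dir S: opp run (1,4) capped by W -> flip
Dir SE: first cell '.' (not opp) -> no flip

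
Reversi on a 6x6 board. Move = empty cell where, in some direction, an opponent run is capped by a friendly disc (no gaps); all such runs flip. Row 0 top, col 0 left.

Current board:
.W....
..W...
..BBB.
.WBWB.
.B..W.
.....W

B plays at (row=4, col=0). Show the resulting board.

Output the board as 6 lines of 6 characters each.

Place B at (4,0); scan 8 dirs for brackets.
Dir NW: edge -> no flip
Dir N: first cell '.' (not opp) -> no flip
Dir NE: opp run (3,1) capped by B -> flip
Dir W: edge -> no flip
Dir E: first cell 'B' (not opp) -> no flip
Dir SW: edge -> no flip
Dir S: first cell '.' (not opp) -> no flip
Dir SE: first cell '.' (not opp) -> no flip
All flips: (3,1)

Answer: .W....
..W...
..BBB.
.BBWB.
BB..W.
.....W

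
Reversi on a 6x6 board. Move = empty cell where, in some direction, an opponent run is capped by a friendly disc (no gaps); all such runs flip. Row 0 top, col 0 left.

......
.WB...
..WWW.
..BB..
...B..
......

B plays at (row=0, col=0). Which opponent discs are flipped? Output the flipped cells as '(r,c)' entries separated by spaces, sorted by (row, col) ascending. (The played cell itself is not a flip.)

Dir NW: edge -> no flip
Dir N: edge -> no flip
Dir NE: edge -> no flip
Dir W: edge -> no flip
Dir E: first cell '.' (not opp) -> no flip
Dir SW: edge -> no flip
Dir S: first cell '.' (not opp) -> no flip
Dir SE: opp run (1,1) (2,2) capped by B -> flip

Answer: (1,1) (2,2)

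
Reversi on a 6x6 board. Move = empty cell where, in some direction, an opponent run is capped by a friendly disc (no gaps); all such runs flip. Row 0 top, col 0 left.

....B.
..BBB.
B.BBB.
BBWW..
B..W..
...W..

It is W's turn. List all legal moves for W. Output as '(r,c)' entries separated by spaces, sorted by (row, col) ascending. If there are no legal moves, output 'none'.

(0,1): no bracket -> illegal
(0,2): flips 2 -> legal
(0,3): flips 2 -> legal
(0,5): flips 2 -> legal
(1,0): no bracket -> illegal
(1,1): flips 1 -> legal
(1,5): flips 1 -> legal
(2,1): no bracket -> illegal
(2,5): no bracket -> illegal
(3,4): no bracket -> illegal
(3,5): no bracket -> illegal
(4,1): no bracket -> illegal
(4,2): no bracket -> illegal
(5,0): no bracket -> illegal
(5,1): no bracket -> illegal

Answer: (0,2) (0,3) (0,5) (1,1) (1,5)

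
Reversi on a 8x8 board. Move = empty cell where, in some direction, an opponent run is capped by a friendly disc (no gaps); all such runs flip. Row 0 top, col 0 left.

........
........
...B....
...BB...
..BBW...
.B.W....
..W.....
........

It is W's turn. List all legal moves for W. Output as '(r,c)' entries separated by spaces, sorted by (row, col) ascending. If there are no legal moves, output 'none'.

(1,2): no bracket -> illegal
(1,3): flips 3 -> legal
(1,4): no bracket -> illegal
(2,2): flips 1 -> legal
(2,4): flips 1 -> legal
(2,5): no bracket -> illegal
(3,1): flips 1 -> legal
(3,2): no bracket -> illegal
(3,5): no bracket -> illegal
(4,0): flips 1 -> legal
(4,1): flips 2 -> legal
(4,5): no bracket -> illegal
(5,0): no bracket -> illegal
(5,2): no bracket -> illegal
(5,4): no bracket -> illegal
(6,0): no bracket -> illegal
(6,1): no bracket -> illegal

Answer: (1,3) (2,2) (2,4) (3,1) (4,0) (4,1)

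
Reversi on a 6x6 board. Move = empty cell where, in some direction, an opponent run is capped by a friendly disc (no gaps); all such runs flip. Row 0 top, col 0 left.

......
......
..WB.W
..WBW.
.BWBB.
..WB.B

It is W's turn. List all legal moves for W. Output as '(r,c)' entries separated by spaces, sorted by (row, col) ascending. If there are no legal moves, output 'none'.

(1,2): flips 1 -> legal
(1,3): no bracket -> illegal
(1,4): flips 1 -> legal
(2,4): flips 2 -> legal
(3,0): flips 1 -> legal
(3,1): no bracket -> illegal
(3,5): no bracket -> illegal
(4,0): flips 1 -> legal
(4,5): flips 2 -> legal
(5,0): flips 1 -> legal
(5,1): no bracket -> illegal
(5,4): flips 3 -> legal

Answer: (1,2) (1,4) (2,4) (3,0) (4,0) (4,5) (5,0) (5,4)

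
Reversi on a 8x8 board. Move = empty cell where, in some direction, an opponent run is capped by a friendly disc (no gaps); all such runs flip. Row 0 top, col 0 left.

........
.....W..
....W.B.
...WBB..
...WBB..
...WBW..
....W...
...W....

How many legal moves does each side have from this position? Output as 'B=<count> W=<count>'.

Answer: B=12 W=6

Derivation:
-- B to move --
(0,4): flips 1 -> legal
(0,5): no bracket -> illegal
(0,6): no bracket -> illegal
(1,3): flips 1 -> legal
(1,4): flips 1 -> legal
(1,6): no bracket -> illegal
(2,2): flips 1 -> legal
(2,3): no bracket -> illegal
(2,5): no bracket -> illegal
(3,2): flips 2 -> legal
(4,2): flips 1 -> legal
(4,6): no bracket -> illegal
(5,2): flips 2 -> legal
(5,6): flips 1 -> legal
(6,2): flips 1 -> legal
(6,3): no bracket -> illegal
(6,5): flips 1 -> legal
(6,6): flips 1 -> legal
(7,2): no bracket -> illegal
(7,4): flips 1 -> legal
(7,5): no bracket -> illegal
B mobility = 12
-- W to move --
(1,6): no bracket -> illegal
(1,7): flips 3 -> legal
(2,3): no bracket -> illegal
(2,5): flips 3 -> legal
(2,7): no bracket -> illegal
(3,6): flips 2 -> legal
(3,7): flips 1 -> legal
(4,6): flips 3 -> legal
(5,6): no bracket -> illegal
(6,3): no bracket -> illegal
(6,5): flips 1 -> legal
W mobility = 6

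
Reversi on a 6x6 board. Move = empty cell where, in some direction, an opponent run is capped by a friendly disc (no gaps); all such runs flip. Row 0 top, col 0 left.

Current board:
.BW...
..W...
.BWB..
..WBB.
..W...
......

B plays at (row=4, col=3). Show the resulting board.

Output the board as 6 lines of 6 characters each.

Answer: .BW...
..W...
.BWB..
..BBB.
..WB..
......

Derivation:
Place B at (4,3); scan 8 dirs for brackets.
Dir NW: opp run (3,2) capped by B -> flip
Dir N: first cell 'B' (not opp) -> no flip
Dir NE: first cell 'B' (not opp) -> no flip
Dir W: opp run (4,2), next='.' -> no flip
Dir E: first cell '.' (not opp) -> no flip
Dir SW: first cell '.' (not opp) -> no flip
Dir S: first cell '.' (not opp) -> no flip
Dir SE: first cell '.' (not opp) -> no flip
All flips: (3,2)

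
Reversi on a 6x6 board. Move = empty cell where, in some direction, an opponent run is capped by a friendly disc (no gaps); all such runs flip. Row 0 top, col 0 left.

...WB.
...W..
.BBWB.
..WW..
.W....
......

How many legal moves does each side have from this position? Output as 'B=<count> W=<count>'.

Answer: B=4 W=9

Derivation:
-- B to move --
(0,2): flips 2 -> legal
(1,2): no bracket -> illegal
(1,4): no bracket -> illegal
(3,0): no bracket -> illegal
(3,1): no bracket -> illegal
(3,4): no bracket -> illegal
(4,0): no bracket -> illegal
(4,2): flips 2 -> legal
(4,3): flips 1 -> legal
(4,4): flips 1 -> legal
(5,0): no bracket -> illegal
(5,1): no bracket -> illegal
(5,2): no bracket -> illegal
B mobility = 4
-- W to move --
(0,5): flips 1 -> legal
(1,0): flips 1 -> legal
(1,1): flips 1 -> legal
(1,2): flips 1 -> legal
(1,4): no bracket -> illegal
(1,5): flips 1 -> legal
(2,0): flips 2 -> legal
(2,5): flips 1 -> legal
(3,0): no bracket -> illegal
(3,1): flips 1 -> legal
(3,4): no bracket -> illegal
(3,5): flips 1 -> legal
W mobility = 9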